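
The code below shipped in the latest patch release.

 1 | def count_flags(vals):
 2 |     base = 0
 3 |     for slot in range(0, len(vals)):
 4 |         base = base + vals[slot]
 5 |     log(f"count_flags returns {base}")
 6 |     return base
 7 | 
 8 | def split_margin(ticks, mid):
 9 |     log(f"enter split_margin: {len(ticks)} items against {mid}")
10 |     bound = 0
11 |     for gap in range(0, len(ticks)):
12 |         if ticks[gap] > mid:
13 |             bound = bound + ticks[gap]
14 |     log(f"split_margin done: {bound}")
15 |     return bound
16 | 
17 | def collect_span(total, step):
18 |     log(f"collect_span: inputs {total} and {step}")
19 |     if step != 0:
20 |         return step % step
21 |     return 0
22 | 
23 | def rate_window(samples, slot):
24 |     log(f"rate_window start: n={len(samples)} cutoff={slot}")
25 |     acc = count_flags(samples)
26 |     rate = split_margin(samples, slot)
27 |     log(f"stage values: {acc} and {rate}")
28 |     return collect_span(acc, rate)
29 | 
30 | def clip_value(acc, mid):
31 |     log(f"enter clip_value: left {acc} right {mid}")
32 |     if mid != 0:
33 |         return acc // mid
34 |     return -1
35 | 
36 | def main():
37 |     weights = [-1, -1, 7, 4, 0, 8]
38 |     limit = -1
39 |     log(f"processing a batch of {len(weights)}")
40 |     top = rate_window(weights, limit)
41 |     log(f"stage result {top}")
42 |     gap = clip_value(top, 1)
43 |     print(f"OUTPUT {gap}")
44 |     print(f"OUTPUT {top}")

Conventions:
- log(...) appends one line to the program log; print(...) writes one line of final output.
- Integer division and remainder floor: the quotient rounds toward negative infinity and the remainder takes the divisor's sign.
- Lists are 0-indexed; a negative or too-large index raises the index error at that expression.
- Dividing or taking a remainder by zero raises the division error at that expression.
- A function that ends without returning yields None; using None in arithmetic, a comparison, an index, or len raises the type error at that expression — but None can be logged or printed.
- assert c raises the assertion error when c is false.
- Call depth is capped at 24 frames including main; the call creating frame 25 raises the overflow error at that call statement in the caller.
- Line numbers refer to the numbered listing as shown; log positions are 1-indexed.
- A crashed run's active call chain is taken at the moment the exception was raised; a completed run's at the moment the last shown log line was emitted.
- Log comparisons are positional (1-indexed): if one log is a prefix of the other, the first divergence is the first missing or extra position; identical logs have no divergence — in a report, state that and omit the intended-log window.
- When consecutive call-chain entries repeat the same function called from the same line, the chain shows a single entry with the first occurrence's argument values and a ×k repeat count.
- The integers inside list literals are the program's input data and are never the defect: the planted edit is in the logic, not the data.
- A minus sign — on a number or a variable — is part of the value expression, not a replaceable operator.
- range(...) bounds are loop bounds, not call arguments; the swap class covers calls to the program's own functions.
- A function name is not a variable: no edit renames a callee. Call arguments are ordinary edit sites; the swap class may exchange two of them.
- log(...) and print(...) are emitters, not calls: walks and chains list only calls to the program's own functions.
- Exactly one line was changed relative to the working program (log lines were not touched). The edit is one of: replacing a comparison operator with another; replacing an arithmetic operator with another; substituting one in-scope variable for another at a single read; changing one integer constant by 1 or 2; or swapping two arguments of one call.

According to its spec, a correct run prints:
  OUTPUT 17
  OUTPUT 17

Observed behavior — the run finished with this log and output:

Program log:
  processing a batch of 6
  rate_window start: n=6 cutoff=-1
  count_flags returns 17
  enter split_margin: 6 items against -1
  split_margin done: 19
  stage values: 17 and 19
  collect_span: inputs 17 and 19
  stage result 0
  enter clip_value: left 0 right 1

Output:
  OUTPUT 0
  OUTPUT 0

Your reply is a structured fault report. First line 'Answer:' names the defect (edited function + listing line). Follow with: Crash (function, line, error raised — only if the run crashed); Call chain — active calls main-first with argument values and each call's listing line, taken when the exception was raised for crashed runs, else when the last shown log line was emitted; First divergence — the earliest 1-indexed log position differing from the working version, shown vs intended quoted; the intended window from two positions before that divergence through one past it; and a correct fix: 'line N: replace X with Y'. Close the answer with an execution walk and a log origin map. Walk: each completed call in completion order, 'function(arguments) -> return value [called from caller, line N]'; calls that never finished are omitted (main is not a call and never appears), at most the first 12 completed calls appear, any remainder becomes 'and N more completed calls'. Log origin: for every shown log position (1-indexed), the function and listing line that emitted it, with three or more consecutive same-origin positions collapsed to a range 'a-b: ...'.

Answer: the defect is in collect_span at line 20.
Key observation: The earliest visible damage is log position 8 — 'stage result 0' rather than the intended 'stage result 17'.
Call chain: main -> clip_value(0, 1) (called at line 42).
First divergence: at position 8 the run shows 'stage result 0' where the working version logs 'stage result 17'.
Intended log window:
  6: stage values: 17 and 19
  7: collect_span: inputs 17 and 19
  8: stage result 17
  9: enter clip_value: left 17 right 1
Execution walk:
  count_flags([-1, -1, 7, 4, 0, 8]) -> 17  [called from rate_window, line 25]
  split_margin([-1, -1, 7, 4, 0, 8], -1) -> 19  [called from rate_window, line 26]
  collect_span(17, 19) -> 0  [called from rate_window, line 28]
  rate_window([-1, -1, 7, 4, 0, 8], -1) -> 0  [called from main, line 40]
  clip_value(0, 1) -> 0  [called from main, line 42]
Log line origins:
  1: emitted by main (line 39)
  2: emitted by rate_window (line 24)
  3: emitted by count_flags (line 5)
  4: emitted by split_margin (line 9)
  5: emitted by split_margin (line 14)
  6: emitted by rate_window (line 27)
  7: emitted by collect_span (line 18)
  8: emitted by main (line 41)
  9: emitted by clip_value (line 31)
A correct fix: line 20: replace `step % step` with `total % step`.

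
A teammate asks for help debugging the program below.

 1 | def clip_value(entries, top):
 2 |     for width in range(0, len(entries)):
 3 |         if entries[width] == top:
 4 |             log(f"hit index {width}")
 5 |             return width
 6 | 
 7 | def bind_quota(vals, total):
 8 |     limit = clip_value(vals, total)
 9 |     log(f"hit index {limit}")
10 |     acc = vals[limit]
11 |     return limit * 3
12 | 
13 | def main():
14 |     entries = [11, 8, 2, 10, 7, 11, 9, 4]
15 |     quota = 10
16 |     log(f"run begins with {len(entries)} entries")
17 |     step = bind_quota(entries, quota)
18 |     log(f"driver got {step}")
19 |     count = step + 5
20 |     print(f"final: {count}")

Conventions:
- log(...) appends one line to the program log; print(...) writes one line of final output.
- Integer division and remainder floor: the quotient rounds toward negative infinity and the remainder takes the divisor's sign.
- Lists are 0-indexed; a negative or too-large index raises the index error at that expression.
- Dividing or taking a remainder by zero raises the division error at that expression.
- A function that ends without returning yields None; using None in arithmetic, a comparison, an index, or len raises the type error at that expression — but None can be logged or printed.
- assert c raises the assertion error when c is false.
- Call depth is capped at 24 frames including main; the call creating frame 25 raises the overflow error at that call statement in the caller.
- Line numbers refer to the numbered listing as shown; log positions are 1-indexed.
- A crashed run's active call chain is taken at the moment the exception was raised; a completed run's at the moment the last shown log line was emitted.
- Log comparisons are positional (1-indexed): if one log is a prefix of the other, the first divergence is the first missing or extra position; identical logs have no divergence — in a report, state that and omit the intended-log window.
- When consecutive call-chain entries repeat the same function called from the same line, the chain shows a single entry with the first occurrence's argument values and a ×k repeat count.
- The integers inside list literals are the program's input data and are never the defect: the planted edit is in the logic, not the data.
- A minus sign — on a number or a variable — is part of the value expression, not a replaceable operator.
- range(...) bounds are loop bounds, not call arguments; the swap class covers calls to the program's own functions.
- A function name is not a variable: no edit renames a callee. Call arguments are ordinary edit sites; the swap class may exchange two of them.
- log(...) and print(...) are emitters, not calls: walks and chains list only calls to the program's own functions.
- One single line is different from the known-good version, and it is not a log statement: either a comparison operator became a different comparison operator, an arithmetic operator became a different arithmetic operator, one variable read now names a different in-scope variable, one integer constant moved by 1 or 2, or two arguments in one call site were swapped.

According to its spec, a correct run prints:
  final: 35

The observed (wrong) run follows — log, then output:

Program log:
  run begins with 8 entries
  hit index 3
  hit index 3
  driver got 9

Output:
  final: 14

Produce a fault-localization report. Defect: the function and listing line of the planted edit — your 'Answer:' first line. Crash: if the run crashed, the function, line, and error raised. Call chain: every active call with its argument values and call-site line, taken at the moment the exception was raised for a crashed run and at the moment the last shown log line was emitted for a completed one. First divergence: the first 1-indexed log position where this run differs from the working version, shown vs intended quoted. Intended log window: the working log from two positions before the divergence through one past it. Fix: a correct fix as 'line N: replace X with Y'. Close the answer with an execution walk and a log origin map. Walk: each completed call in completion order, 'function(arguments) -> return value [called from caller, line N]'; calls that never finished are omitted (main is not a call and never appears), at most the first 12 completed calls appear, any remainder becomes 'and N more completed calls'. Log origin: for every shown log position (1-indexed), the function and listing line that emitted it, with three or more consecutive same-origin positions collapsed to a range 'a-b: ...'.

Answer: the defect is in bind_quota at line 11.
Key fact: Log line 4 is where behavior first shows: 'driver got 9' appears instead of 'driver got 30'.
Call chain: main.
First divergence: position 4 — shown 'driver got 9', intended 'driver got 30'.
Intended log window:
  2: hit index 3
  3: hit index 3
  4: driver got 30
Execution walk:
  clip_value([11, 8, 2, 10, 7, 11, 9, 4], 10) -> 3  [called from bind_quota, line 8]
  bind_quota([11, 8, 2, 10, 7, 11, 9, 4], 10) -> 9  [called from main, line 17]
Log origins:
  1: emitted by main (line 16)
  2: emitted by clip_value (line 4)
  3: emitted by bind_quota (line 9)
  4: emitted by main (line 18)
A correct fix: line 11: replace `limit` with `acc`.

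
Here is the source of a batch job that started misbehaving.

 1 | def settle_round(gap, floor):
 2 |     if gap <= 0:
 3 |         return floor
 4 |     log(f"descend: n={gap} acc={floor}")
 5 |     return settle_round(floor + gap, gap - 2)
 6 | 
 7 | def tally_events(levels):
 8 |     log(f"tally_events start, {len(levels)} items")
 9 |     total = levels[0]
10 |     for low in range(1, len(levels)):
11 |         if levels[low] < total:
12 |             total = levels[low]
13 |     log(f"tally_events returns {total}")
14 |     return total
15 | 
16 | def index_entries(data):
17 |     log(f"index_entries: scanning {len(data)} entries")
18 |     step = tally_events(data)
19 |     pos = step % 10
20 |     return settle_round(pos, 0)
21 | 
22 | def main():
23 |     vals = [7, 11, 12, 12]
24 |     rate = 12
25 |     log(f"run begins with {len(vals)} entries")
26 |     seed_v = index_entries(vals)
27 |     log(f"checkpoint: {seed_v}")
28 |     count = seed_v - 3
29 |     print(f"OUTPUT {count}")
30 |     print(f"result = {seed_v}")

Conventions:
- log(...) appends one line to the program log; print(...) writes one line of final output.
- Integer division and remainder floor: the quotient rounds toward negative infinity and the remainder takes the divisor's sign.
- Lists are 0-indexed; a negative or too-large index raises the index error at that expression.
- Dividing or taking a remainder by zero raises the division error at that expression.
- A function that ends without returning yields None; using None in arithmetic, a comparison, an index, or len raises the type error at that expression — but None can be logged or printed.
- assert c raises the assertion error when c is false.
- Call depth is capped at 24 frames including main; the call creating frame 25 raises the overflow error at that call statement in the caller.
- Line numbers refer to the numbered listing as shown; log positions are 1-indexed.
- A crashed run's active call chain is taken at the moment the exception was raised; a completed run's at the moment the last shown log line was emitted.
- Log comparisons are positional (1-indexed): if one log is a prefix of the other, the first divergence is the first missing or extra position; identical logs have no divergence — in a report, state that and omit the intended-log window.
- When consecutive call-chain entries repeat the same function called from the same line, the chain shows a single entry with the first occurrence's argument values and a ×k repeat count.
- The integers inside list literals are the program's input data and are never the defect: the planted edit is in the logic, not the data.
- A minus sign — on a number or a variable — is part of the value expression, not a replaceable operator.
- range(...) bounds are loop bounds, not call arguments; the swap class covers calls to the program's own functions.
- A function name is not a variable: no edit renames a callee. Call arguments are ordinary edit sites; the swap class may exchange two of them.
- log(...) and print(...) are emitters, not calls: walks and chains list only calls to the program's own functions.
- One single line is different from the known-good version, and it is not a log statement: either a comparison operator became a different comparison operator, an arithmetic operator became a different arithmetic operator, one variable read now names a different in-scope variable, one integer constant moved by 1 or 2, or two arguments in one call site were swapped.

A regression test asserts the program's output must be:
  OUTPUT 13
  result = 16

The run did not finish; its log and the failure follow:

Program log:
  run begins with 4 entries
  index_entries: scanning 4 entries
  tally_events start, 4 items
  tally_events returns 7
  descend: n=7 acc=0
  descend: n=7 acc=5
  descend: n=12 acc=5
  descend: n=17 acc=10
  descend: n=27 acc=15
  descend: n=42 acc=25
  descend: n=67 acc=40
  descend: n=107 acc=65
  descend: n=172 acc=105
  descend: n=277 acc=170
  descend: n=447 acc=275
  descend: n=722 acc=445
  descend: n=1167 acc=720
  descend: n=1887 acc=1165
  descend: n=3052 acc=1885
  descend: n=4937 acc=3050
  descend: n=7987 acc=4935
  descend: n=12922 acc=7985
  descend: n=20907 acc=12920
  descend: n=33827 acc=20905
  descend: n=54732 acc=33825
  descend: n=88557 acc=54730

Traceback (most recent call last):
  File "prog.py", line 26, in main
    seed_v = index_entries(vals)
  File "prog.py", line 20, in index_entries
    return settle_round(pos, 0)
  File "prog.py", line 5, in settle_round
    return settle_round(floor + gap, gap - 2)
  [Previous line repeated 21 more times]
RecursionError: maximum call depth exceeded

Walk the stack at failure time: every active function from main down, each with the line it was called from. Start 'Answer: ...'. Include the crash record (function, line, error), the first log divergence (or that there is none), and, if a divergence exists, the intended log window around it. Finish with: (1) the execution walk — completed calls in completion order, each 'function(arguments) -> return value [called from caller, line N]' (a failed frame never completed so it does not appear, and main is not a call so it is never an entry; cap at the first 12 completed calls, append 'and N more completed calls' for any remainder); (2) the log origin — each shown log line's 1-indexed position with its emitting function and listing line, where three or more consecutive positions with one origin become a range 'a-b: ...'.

Answer: main -> index_entries (called at line 26) -> settle_round (called at line 20) -> settle_round (called at line 5) ×21.
Key observation: At log position 6 the runs split — shown 'descend: n=7 acc=5', but the working version logs 'descend: n=5 acc=7'.
Crash: settle_round, line 5, RecursionError.
First divergence: position 6 — shown 'descend: n=7 acc=5', intended 'descend: n=5 acc=7'.
Intended log window:
  4: tally_events returns 7
  5: descend: n=7 acc=0
  6: descend: n=5 acc=7
  7: descend: n=3 acc=12
Execution walk:
  tally_events([7, 11, 12, 12]) -> 7  [called from index_entries, line 18]
Log line origins:
  1: emitted by main (line 25)
  2: emitted by index_entries (line 17)
  3: emitted by tally_events (line 8)
  4: emitted by tally_events (line 13)
  5-26: emitted by settle_round (line 4)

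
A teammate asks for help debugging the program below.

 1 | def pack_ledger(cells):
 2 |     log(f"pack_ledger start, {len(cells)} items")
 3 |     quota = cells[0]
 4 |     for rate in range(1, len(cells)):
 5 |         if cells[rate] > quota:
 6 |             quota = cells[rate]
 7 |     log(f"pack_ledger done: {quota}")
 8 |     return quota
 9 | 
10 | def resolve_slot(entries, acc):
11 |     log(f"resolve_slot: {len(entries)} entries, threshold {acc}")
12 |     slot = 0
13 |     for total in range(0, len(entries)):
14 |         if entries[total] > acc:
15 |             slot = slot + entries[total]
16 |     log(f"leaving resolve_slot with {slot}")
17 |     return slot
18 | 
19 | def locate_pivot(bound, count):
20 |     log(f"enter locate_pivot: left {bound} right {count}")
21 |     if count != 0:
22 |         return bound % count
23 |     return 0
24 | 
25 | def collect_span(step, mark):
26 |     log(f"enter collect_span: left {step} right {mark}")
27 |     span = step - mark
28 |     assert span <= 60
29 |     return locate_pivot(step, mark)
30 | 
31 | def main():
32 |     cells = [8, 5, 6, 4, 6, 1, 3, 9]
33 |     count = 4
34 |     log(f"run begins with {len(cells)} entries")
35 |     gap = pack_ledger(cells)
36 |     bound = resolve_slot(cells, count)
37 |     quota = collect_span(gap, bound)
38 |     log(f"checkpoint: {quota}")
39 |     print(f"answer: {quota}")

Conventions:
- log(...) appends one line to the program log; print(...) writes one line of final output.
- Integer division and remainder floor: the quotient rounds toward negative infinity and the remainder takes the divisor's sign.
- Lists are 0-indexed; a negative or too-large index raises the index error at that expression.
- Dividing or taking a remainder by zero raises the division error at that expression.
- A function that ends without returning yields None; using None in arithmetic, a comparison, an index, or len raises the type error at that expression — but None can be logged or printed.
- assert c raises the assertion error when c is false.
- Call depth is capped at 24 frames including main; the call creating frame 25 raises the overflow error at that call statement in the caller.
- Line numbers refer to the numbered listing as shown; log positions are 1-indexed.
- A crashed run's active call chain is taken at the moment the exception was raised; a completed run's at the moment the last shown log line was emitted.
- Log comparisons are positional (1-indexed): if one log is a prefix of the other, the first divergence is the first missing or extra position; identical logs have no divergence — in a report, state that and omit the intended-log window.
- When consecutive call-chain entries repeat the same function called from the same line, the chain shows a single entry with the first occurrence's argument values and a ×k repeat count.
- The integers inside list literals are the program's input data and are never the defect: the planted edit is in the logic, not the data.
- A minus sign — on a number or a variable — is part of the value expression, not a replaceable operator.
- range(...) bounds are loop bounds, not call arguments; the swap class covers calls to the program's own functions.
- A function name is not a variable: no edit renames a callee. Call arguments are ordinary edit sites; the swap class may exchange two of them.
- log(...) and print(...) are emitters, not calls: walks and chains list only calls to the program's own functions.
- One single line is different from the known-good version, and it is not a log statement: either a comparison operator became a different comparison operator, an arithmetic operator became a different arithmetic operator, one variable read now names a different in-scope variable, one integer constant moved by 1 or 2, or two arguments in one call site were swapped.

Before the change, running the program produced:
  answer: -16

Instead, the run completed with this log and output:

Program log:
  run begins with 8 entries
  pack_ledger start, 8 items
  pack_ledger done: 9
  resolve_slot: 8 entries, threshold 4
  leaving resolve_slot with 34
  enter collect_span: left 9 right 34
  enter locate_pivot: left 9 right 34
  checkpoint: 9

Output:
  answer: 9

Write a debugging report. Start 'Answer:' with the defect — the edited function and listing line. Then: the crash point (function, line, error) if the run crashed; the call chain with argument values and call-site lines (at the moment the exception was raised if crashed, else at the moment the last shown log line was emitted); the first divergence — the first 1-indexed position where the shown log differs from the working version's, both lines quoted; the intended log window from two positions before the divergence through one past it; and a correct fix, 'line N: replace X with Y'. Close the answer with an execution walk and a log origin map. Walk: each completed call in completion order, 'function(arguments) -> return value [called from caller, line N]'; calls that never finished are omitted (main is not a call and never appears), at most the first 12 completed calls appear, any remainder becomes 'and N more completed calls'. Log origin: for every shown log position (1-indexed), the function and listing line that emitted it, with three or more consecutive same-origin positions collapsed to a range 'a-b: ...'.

Answer: the defect is in collect_span at line 29.
Key fact: The log first diverges at position 7: the faulty run prints 'enter locate_pivot: left 9 right 34' where the working version prints 'enter locate_pivot: left 9 right -25'.
Call chain: main.
First divergence: position 7 — shown 'enter locate_pivot: left 9 right 34', intended 'enter locate_pivot: left 9 right -25'.
Intended log window:
  5: leaving resolve_slot with 34
  6: enter collect_span: left 9 right 34
  7: enter locate_pivot: left 9 right -25
  8: checkpoint: -16
Execution walk:
  pack_ledger([8, 5, 6, 4, 6, 1, 3, 9]) -> 9  [called from main, line 35]
  resolve_slot([8, 5, 6, 4, 6, 1, 3, 9], 4) -> 34  [called from main, line 36]
  locate_pivot(9, 34) -> 9  [called from collect_span, line 29]
  collect_span(9, 34) -> 9  [called from main, line 37]
Log line origins:
  1: emitted by main (line 34)
  2: emitted by pack_ledger (line 2)
  3: emitted by pack_ledger (line 7)
  4: emitted by resolve_slot (line 11)
  5: emitted by resolve_slot (line 16)
  6: emitted by collect_span (line 26)
  7: emitted by locate_pivot (line 20)
  8: emitted by main (line 38)
A correct fix: line 29: replace `mark` with `span`.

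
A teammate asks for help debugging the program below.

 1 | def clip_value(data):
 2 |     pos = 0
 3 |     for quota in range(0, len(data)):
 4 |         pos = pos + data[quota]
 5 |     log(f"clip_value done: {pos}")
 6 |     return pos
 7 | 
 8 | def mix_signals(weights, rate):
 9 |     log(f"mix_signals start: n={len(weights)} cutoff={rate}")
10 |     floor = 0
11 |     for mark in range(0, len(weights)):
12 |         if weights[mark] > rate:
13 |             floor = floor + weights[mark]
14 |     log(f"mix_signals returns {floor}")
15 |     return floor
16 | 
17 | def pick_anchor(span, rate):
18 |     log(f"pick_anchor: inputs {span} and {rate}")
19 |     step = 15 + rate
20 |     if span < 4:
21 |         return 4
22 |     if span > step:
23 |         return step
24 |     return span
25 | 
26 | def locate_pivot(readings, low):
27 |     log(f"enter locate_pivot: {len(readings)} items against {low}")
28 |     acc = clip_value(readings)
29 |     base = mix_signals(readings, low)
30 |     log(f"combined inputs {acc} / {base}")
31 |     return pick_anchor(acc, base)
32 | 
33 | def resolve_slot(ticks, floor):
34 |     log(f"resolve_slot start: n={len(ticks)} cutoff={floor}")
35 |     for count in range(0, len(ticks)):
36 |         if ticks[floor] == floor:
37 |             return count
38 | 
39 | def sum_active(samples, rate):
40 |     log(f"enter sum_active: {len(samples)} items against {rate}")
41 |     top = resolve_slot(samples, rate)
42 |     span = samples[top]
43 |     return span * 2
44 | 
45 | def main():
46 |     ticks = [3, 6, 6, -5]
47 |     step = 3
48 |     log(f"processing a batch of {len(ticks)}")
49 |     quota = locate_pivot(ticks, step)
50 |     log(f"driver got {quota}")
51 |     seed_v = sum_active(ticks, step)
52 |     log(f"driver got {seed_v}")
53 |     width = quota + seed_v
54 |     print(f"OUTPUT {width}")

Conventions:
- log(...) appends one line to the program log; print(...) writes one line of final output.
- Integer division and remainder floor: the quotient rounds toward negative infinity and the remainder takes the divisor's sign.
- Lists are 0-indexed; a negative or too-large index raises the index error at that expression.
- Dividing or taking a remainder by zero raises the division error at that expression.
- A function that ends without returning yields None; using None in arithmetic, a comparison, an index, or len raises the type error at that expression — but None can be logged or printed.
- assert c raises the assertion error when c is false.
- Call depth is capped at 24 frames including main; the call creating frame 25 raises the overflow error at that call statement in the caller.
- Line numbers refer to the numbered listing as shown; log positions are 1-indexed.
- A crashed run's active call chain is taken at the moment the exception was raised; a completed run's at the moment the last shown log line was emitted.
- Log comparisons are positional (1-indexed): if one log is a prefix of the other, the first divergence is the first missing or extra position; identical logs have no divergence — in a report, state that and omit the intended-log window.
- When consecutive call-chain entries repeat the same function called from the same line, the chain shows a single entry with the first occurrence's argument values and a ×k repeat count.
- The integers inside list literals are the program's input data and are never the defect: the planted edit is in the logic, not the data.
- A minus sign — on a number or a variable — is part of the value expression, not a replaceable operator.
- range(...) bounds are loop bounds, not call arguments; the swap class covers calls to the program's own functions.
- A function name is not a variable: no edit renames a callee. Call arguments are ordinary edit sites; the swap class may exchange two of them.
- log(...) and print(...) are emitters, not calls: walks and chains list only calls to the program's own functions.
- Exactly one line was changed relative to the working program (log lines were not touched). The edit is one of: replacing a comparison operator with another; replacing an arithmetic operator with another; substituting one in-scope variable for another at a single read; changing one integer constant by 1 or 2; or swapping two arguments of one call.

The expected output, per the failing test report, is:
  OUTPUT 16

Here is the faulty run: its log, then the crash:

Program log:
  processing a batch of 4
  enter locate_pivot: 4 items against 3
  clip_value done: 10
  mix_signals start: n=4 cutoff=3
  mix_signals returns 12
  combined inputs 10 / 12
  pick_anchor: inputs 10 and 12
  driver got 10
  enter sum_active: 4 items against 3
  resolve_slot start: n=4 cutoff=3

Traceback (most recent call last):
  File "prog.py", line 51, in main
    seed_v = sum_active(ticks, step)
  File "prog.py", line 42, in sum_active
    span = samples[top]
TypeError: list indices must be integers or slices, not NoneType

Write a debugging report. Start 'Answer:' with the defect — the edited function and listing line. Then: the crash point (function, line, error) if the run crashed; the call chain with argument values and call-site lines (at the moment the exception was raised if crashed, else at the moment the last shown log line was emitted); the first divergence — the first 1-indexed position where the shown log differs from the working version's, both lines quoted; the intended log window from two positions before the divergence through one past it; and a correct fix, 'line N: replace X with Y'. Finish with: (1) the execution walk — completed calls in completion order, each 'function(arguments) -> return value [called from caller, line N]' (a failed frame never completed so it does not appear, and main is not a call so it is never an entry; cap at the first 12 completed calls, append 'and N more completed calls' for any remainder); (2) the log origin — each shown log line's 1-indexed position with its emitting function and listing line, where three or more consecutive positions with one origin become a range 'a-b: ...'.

Answer: the defect is in resolve_slot at line 36.
Key observation: A complete run would log 'driver got 6' next, but this one stopped at 10 lines.
Crash: sum_active, line 42, TypeError.
Call chain: main -> sum_active([3, 6, 6, -5], 3) (called at line 51).
First divergence: position 11 (shown log ended at 10 lines; the working version continues: 'driver got 6').
Intended log window:
  9: enter sum_active: 4 items against 3
  10: resolve_slot start: n=4 cutoff=3
  11: driver got 6
Execution walk:
  clip_value([3, 6, 6, -5]) -> 10  [called from locate_pivot, line 28]
  mix_signals([3, 6, 6, -5], 3) -> 12  [called from locate_pivot, line 29]
  pick_anchor(10, 12) -> 10  [called from locate_pivot, line 31]
  locate_pivot([3, 6, 6, -5], 3) -> 10  [called from main, line 49]
  resolve_slot([3, 6, 6, -5], 3) -> None  [called from sum_active, line 41]
Log line origins:
  1: emitted by main (line 48)
  2: emitted by locate_pivot (line 27)
  3: emitted by clip_value (line 5)
  4: emitted by mix_signals (line 9)
  5: emitted by mix_signals (line 14)
  6: emitted by locate_pivot (line 30)
  7: emitted by pick_anchor (line 18)
  8: emitted by main (line 50)
  9: emitted by sum_active (line 40)
  10: emitted by resolve_slot (line 34)
A correct fix: line 36: replace `ticks[floor]` with `ticks[count]`.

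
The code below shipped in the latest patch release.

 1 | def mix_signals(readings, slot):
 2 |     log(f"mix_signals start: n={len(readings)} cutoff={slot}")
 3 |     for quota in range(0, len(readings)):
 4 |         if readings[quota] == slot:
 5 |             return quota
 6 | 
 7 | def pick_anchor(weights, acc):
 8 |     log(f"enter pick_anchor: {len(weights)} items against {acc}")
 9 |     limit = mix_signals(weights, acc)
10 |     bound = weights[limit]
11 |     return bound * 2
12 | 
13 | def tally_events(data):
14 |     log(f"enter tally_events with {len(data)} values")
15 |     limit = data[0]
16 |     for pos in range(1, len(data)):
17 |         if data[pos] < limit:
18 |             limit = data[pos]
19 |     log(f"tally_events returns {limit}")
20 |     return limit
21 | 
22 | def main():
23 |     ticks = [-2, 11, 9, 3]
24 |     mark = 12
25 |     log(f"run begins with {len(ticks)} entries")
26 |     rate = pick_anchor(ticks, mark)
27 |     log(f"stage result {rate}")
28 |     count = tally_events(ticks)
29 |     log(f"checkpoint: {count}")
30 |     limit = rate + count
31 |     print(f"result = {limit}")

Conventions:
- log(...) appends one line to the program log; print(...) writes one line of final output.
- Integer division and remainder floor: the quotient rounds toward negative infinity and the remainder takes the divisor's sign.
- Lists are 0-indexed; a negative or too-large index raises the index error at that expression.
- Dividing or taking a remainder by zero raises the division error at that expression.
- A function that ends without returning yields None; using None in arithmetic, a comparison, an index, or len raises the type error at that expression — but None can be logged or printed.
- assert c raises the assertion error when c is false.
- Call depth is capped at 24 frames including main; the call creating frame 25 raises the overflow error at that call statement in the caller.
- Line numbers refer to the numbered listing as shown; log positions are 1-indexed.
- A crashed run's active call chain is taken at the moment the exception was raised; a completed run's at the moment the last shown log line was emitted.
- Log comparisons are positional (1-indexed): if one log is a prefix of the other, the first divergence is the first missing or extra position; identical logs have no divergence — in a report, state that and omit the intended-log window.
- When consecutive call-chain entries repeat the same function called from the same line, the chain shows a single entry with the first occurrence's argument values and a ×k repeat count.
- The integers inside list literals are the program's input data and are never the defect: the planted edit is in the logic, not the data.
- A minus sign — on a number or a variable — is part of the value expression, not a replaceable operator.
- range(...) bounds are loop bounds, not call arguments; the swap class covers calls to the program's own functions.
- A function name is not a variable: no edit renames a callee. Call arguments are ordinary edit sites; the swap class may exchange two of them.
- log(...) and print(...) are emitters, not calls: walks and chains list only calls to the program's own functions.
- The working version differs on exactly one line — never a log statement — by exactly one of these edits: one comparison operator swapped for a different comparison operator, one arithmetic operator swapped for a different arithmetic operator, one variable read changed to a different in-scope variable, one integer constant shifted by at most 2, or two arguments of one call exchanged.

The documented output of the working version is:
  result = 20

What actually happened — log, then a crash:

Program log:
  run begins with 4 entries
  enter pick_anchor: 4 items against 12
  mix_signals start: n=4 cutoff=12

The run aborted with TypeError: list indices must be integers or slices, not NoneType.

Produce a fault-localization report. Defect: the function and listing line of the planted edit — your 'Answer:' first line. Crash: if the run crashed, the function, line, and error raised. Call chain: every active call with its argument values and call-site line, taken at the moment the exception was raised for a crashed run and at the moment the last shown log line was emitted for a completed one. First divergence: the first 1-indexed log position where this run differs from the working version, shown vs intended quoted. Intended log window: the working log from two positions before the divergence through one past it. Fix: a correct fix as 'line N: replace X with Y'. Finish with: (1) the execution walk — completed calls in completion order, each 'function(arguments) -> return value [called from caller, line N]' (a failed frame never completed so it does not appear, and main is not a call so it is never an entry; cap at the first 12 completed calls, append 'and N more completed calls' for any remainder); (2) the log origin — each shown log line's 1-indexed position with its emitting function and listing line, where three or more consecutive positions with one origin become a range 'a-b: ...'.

Answer: the defect is in main at line 24.
Key fact: Position 2 is the first bad log line: 'enter pick_anchor: 4 items against 12' should read 'enter pick_anchor: 4 items against 11'.
Crash: pick_anchor, line 10, TypeError.
Call chain: main -> pick_anchor([-2, 11, 9, 3], 12) (called at line 26).
First divergence: position 2 — shown 'enter pick_anchor: 4 items against 12', intended 'enter pick_anchor: 4 items against 11'.
Intended log window:
  1: run begins with 4 entries
  2: enter pick_anchor: 4 items against 11
  3: mix_signals start: n=4 cutoff=11
Execution walk:
  mix_signals([-2, 11, 9, 3], 12) -> None  [called from pick_anchor, line 9]
Origin of each log line:
  1: from main, line 25
  2: from pick_anchor, line 8
  3: from mix_signals, line 2
A correct fix: line 24: replace `12` with `11`.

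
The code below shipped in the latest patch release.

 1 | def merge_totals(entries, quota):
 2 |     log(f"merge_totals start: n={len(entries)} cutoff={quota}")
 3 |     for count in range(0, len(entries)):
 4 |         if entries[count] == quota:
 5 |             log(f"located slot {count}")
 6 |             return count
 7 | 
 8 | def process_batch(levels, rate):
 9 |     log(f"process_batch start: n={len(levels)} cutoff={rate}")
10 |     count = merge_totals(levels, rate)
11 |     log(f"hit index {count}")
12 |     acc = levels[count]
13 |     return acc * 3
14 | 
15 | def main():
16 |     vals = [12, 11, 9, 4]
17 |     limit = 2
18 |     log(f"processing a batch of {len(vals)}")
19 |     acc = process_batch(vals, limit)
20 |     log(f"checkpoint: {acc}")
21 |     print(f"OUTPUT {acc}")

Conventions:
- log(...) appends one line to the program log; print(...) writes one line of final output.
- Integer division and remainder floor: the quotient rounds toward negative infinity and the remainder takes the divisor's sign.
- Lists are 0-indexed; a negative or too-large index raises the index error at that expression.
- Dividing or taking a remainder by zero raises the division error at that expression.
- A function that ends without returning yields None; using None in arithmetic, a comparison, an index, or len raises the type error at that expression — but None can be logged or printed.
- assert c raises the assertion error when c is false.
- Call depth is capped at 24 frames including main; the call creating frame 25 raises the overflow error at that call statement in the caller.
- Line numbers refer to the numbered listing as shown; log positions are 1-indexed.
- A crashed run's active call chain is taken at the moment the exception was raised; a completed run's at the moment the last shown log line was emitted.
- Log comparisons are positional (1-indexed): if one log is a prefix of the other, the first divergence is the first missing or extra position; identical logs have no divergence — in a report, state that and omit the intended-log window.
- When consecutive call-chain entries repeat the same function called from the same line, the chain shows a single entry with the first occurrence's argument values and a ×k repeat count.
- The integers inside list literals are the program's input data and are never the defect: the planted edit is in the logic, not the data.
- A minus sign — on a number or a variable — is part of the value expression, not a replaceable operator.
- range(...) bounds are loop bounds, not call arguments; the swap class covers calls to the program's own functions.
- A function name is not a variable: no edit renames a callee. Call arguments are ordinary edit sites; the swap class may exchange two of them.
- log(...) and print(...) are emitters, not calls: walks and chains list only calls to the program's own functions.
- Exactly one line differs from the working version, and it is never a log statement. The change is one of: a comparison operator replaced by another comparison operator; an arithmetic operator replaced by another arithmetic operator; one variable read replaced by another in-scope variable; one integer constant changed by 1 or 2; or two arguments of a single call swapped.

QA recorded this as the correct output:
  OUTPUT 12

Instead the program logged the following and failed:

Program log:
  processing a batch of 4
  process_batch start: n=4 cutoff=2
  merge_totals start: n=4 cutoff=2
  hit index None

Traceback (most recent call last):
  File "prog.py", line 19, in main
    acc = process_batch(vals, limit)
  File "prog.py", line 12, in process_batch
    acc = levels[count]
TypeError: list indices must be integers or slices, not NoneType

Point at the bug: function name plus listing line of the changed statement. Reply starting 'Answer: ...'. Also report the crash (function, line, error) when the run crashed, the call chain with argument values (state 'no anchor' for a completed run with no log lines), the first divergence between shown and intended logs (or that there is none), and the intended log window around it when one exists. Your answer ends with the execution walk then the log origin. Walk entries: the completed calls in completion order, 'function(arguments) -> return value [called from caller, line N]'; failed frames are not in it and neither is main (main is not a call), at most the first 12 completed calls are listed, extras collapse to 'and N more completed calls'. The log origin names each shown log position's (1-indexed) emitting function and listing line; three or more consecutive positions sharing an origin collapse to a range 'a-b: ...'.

Answer: the defect is in main at line 17.
The tell: Log line 2 is where behavior first shows: 'process_batch start: n=4 cutoff=2' appears instead of 'process_batch start: n=4 cutoff=4'.
Crash: process_batch, line 12, TypeError.
Call chain: main -> process_batch([12, 11, 9, 4], 2) (called at line 19).
First divergence: position 2 — shown 'process_batch start: n=4 cutoff=2', intended 'process_batch start: n=4 cutoff=4'.
Intended log window:
  1: processing a batch of 4
  2: process_batch start: n=4 cutoff=4
  3: merge_totals start: n=4 cutoff=4
Execution walk:
  merge_totals([12, 11, 9, 4], 2) -> None  [called from process_batch, line 10]
Log origins:
  1: emitted by main (line 18)
  2: emitted by process_batch (line 9)
  3: emitted by merge_totals (line 2)
  4: emitted by process_batch (line 11)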